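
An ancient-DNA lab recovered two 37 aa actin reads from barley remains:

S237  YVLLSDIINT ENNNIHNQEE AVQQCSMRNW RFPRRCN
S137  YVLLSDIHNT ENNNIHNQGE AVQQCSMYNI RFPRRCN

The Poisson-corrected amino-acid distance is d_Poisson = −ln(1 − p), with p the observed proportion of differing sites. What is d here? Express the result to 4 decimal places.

The sequences differ at positions 8 (I/H), 19 (E/G), 28 (R/Y), 30 (W/I).
p = 4/37 = 0.108108.
d = −ln(1 − 0.108108) = −ln(0.891892) = 0.1144.

0.1144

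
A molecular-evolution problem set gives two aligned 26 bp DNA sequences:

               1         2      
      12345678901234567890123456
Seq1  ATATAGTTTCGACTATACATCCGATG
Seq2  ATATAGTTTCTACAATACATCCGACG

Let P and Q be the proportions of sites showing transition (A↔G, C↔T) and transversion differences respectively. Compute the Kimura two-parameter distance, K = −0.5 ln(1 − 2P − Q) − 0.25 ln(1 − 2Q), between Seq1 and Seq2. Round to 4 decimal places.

Mismatches occur at site 11 (G/T, transversion), site 14 (T/A, transversion), site 25 (T/C, transition).
Of the 3 differences, 1 transition and 2 transversions over 26 sites: P = 1/26 = 0.038462, Q = 2/26 = 0.076923.
d = −0.5·ln(0.846153) − 0.25·ln(0.846154) = −0.5·(-0.167055) − 0.25·(-0.167054) = 0.1253.

0.1253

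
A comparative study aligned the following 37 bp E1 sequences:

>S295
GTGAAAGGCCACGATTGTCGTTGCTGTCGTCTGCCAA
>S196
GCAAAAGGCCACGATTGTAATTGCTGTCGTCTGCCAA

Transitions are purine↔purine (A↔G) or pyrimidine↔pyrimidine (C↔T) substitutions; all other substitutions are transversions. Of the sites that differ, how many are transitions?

Mismatches occur at site 2 (T/C, transition), site 3 (G/A, transition), site 19 (C/A, transversion), site 20 (G/A, transition).
Of the 4 differences, 3 transitions and 1 transversion, so the answer is 3.

3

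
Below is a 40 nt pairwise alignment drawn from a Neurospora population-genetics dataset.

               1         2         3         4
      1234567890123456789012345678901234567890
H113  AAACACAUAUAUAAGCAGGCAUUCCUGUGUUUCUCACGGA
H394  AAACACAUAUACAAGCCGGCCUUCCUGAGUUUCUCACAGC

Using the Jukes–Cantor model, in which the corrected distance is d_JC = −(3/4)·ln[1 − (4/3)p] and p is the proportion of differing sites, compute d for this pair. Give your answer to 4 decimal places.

0.1674

The sequences differ at positions 12 (U/C), 17 (A/C), 21 (A/C), 28 (U/A), 38 (G/A), 40 (A/C).
p = 6/40 = 0.150000.
d = −0.75 · ln(1 − (4/3)·0.150000) = −0.75 · ln(0.800000) = −0.75 · (-0.223144) = 0.1674.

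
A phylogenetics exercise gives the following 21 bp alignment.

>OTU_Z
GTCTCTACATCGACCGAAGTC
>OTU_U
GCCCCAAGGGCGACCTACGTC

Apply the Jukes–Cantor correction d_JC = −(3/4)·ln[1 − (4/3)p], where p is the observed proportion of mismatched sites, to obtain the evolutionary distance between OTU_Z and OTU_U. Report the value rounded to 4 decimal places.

The sequences differ at positions 2 (T/C), 4 (T/C), 6 (T/A), 8 (C/G), 9 (A/G), 10 (T/G), 16 (G/T), 18 (A/C).
p = 8/21 = 0.380952.
d = −0.75 · ln(1 − (4/3)·0.380952) = −0.75 · ln(0.492064) = −0.75 · (-0.709146) = 0.5319.

0.5319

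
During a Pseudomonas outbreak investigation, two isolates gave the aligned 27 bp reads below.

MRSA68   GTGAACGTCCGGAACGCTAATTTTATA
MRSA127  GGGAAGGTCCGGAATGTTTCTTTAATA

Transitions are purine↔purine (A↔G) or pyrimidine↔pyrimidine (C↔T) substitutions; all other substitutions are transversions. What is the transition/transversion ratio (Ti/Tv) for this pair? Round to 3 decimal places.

Differing sites — 2:T/G (Tv); 6:C/G (Tv); 15:C/T (Ti); 17:C/T (Ti); 19:A/T (Tv); 20:A/C (Tv); 24:T/A (Tv).
Of the 7 differences, 2 transitions and 5 transversions, so Ti/Tv = 2/5 = 0.400.

0.400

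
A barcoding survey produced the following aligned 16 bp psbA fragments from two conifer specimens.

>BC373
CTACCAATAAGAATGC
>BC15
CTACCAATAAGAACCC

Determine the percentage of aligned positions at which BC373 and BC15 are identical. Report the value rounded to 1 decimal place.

The sequences differ at positions 14 (T/C), 15 (G/C).
14 of the 16 sites match, so the percent identity is 14/16 × 100 = 87.5%.

87.5%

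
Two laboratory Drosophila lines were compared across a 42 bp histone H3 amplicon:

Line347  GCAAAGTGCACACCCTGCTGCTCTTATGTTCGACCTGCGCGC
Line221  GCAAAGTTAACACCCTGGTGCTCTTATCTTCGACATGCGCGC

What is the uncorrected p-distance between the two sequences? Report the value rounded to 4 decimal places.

Mismatches occur at site 8 (G→T), site 9 (C→A), site 18 (C→G), site 28 (G→C), site 35 (C→A).
There are 5 differences over 42 sites, so p = 5/42 = 0.1190.

0.1190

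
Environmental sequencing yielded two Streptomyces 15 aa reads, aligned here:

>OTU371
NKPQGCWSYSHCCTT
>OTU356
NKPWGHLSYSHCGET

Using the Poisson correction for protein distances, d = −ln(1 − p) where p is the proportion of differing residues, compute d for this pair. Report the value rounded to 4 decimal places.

0.4055

The sequences differ at positions 4 (Q/W), 6 (C/H), 7 (W/L), 13 (C/G), 14 (T/E).
p = 5/15 = 0.333333.
d = −ln(1 − 0.333333) = −ln(0.666667) = 0.4055.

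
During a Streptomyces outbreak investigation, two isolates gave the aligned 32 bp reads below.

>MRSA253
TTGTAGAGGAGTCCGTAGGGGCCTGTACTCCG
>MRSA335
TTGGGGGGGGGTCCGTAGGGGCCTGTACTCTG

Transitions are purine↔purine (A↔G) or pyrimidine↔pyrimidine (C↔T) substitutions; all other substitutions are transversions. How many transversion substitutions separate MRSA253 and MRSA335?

1

The sequences differ at positions 4 (T/G, transversion), 5 (A/G, transition), 7 (A/G, transition), 10 (A/G, transition), 31 (C/T, transition).
Of the 5 differences, 4 transitions and 1 transversion, so the answer is 1.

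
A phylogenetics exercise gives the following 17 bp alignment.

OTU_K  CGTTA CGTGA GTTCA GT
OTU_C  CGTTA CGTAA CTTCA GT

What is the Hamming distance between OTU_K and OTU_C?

2

Mismatches occur at site 9 (G/A), site 11 (G/C).
That gives 2 mismatches out of 17 aligned sites, so the Hamming distance is 2.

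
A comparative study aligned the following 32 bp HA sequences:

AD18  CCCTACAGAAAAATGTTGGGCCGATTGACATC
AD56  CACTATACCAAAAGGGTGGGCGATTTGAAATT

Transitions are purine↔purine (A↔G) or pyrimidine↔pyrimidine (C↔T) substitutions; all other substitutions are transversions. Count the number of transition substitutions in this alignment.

3

The sequences differ at positions 2 (C/A, transversion), 6 (C/T, transition), 8 (G/C, transversion), 9 (A/C, transversion), 14 (T/G, transversion), 16 (T/G, transversion), 22 (C/G, transversion), 23 (G/A, transition), 24 (A/T, transversion), 29 (C/A, transversion), 32 (C/T, transition).
Of the 11 differences, 3 transitions and 8 transversions, so the answer is 3.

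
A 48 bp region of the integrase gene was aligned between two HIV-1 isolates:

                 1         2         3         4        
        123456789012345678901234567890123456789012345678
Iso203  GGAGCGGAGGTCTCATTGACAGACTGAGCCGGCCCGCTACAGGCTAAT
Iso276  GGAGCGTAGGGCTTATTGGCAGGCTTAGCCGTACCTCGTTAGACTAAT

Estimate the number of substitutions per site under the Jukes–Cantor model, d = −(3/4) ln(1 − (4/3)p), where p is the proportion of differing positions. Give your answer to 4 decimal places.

Differing sites — 7:G/T; 11:T/G; 14:C/T; 19:A/G; 23:A/G; 26:G/T; 32:G/T; 33:C/A; 36:G/T; 38:T/G; 39:A/T; 40:C/T; 43:G/A.
p = 13/48 = 0.270833.
d = −0.75 · ln(1 − (4/3)·0.270833) = −0.75 · ln(0.638889) = −0.75 · (-0.448025) = 0.3360.

0.3360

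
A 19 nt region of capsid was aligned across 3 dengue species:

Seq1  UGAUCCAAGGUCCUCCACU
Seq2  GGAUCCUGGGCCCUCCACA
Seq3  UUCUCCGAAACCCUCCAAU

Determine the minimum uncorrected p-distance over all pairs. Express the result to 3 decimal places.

0.263

Pairwise Hamming distances:
  Seq1 vs Seq2: 5
  Seq1 vs Seq3: 7
  Seq2 vs Seq3: 9
The smallest is 5 mismatches, between Seq1 and Seq2; p = 5/19 = 0.263.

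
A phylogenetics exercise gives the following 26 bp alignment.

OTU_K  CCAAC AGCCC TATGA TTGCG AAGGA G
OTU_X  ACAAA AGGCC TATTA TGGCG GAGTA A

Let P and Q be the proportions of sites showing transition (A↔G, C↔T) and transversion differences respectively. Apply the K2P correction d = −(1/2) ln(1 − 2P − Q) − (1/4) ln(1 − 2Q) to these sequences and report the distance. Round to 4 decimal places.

0.3975

Mismatches occur at site 1 (C→A, transversion), site 5 (C→A, transversion), site 8 (C→G, transversion), site 14 (G→T, transversion), site 17 (T→G, transversion), site 21 (A→G, transition), site 24 (G→T, transversion), site 26 (G→A, transition).
Of the 8 differences, 2 transitions and 6 transversions over 26 sites: P = 2/26 = 0.076923, Q = 6/26 = 0.230769.
d = −0.5·ln(0.615385) − 0.25·ln(0.538462) = −0.5·(-0.485507) − 0.25·(-0.619038) = 0.3975.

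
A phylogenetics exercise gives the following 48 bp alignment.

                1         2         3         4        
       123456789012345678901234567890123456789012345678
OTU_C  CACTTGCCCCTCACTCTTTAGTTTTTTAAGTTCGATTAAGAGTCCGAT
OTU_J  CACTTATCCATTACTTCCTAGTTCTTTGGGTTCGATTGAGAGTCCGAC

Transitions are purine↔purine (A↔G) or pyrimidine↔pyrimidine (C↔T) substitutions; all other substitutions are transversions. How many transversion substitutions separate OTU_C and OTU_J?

1

Differing sites — 6:G/A (Ti); 7:C/T (Ti); 10:C/A (Tv); 12:C/T (Ti); 16:C/T (Ti); 17:T/C (Ti); 18:T/C (Ti); 24:T/C (Ti); 28:A/G (Ti); 29:A/G (Ti); 38:A/G (Ti); 48:T/C (Ti).
Of the 12 differences, 11 transitions and 1 transversion, so the answer is 1.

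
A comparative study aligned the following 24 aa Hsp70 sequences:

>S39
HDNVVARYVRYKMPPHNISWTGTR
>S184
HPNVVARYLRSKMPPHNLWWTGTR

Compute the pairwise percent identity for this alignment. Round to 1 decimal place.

Differing sites — 2:D/P; 9:V/L; 11:Y/S; 18:I/L; 19:S/W.
19 of the 24 sites match, so the percent identity is 19/24 × 100 = 79.2%.

79.2%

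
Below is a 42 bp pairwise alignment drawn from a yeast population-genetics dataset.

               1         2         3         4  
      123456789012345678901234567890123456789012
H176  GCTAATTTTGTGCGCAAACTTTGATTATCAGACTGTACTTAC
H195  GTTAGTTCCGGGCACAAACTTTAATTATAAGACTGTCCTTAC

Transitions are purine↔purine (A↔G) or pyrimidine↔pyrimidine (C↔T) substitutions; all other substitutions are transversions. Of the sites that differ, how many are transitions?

6

Differing sites — 2:C/T (Ti); 5:A/G (Ti); 8:T/C (Ti); 9:T/C (Ti); 11:T/G (Tv); 14:G/A (Ti); 23:G/A (Ti); 29:C/A (Tv); 37:A/C (Tv).
Of the 9 differences, 6 transitions and 3 transversions, so the answer is 6.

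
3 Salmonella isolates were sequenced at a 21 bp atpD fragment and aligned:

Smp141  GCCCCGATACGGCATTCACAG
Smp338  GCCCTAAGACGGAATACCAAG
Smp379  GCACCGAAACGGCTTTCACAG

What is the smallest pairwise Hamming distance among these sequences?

Pairwise Hamming distances:
  Smp141 vs Smp338: 7
  Smp141 vs Smp379: 3
  Smp338 vs Smp379: 9
The smallest is 3, between Smp141 and Smp379.

3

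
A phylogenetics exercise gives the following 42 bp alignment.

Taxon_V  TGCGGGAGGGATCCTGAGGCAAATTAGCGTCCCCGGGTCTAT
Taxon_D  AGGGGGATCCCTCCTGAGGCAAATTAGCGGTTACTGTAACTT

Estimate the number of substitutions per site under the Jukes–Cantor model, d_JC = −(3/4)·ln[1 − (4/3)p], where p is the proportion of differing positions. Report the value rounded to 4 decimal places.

Mismatches occur at site 1 (T↔A), site 3 (C↔G), site 8 (G↔T), site 9 (G↔C), site 10 (G↔C), site 11 (A↔C), site 30 (T↔G), site 31 (C↔T), site 32 (C↔T), site 33 (C↔A), site 35 (G↔T), site 37 (G↔T), site 38 (T↔A), site 39 (C↔A), site 40 (T↔C), site 41 (A↔T).
p = 16/42 = 0.380952.
d = −0.75 · ln(1 − (4/3)·0.380952) = −0.75 · ln(0.492064) = −0.75 · (-0.709146) = 0.5319.

0.5319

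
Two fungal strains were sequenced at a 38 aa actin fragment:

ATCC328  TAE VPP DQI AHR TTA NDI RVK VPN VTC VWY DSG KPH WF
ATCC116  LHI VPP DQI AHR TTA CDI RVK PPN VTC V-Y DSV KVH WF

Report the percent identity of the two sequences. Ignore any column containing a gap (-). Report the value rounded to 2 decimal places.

Excluding the 1 gap column leaves 37 comparable sites.
Mismatches occur at site 1 (T→L), site 2 (A→H), site 3 (E→I), site 16 (N→C), site 22 (V→P), site 33 (G→V), site 35 (P→V).
30 of the 37 comparable sites match, so the percent identity is 30/37 × 100 = 81.08%.

81.08%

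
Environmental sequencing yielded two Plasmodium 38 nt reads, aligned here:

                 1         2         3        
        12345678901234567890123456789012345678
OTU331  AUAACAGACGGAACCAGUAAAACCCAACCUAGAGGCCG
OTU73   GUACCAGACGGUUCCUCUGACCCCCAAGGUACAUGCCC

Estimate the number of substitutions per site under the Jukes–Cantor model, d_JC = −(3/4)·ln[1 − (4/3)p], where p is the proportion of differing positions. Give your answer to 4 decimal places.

Mismatches occur at site 1 (A→G), site 4 (A→C), site 12 (A→U), site 13 (A→U), site 16 (A→U), site 17 (G→C), site 19 (A→G), site 21 (A→C), site 22 (A→C), site 28 (C→G), site 29 (C→G), site 32 (G→C), site 34 (G→U), site 38 (G→C).
p = 14/38 = 0.368421.
d = −0.75 · ln(1 − (4/3)·0.368421) = −0.75 · ln(0.508772) = −0.75 · (-0.675755) = 0.5068.

0.5068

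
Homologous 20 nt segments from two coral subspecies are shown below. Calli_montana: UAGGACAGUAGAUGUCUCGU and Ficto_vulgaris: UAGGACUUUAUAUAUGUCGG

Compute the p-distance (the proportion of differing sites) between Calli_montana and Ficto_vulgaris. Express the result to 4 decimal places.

Mismatches occur at site 7 (A/U), site 8 (G/U), site 11 (G/U), site 14 (G/A), site 16 (C/G), site 20 (U/G).
There are 6 differences over 20 sites, so p = 6/20 = 0.3000.

0.3000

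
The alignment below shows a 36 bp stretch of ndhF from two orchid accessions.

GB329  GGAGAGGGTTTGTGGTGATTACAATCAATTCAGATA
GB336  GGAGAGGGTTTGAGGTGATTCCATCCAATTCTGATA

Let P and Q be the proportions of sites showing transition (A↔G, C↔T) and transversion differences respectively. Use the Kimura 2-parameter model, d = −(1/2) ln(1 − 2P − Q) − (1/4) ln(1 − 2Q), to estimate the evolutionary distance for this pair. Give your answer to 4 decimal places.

The sequences differ at positions 13 (T/A, transversion), 21 (A/C, transversion), 24 (A/T, transversion), 25 (T/C, transition), 32 (A/T, transversion).
Of the 5 differences, 1 transition and 4 transversions over 36 sites: P = 1/36 = 0.027778, Q = 4/36 = 0.111111.
d = −0.5·ln(0.833333) − 0.25·ln(0.777778) = −0.5·(-0.182322) − 0.25·(-0.251314) = 0.1540.

0.1540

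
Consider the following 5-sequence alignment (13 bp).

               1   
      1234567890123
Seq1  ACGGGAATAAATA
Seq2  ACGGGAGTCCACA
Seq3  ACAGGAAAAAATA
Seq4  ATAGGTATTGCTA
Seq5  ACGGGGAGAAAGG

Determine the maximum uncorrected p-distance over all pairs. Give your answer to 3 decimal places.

0.692

Pairwise Hamming distances:
  Seq1 vs Seq2: 4
  Seq1 vs Seq3: 2
  Seq1 vs Seq4: 6
  Seq1 vs Seq5: 4
  Seq2 vs Seq3: 6
  Seq2 vs Seq4: 8
  Seq2 vs Seq5: 7
  Seq3 vs Seq4: 6
  Seq3 vs Seq5: 5
  Seq4 vs Seq5: 9
The largest is 9 mismatches, between Seq4 and Seq5; p = 9/13 = 0.692.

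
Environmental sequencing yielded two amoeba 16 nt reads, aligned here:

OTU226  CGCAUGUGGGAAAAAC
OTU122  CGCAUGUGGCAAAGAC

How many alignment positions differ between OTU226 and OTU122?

2

The sequences differ at positions 10 (G/C), 14 (A/G).
That gives 2 mismatches out of 16 aligned sites, so the Hamming distance is 2.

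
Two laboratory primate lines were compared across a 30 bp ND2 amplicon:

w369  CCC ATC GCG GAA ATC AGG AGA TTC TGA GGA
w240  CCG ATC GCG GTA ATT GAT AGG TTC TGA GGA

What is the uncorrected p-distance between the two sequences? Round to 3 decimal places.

The sequences differ at positions 3 (C/G), 11 (A/T), 15 (C/T), 16 (A/G), 17 (G/A), 18 (G/T), 21 (A/G).
There are 7 differences over 30 sites, so p = 7/30 = 0.233.

0.233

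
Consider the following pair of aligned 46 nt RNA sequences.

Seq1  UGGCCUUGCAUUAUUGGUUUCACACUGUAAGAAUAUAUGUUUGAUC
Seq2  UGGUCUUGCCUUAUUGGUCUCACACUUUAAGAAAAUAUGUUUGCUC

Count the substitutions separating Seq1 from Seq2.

6

Differing sites — 4:C/U; 10:A/C; 19:U/C; 27:G/U; 34:U/A; 44:A/C.
That gives 6 mismatches out of 46 aligned sites, so the Hamming distance is 6.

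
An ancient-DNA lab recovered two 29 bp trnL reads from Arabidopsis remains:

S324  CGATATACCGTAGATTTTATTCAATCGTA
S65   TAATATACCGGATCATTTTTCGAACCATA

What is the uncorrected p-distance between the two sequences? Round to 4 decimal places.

0.3793

Differing sites — 1:C/T; 2:G/A; 11:T/G; 13:G/T; 14:A/C; 15:T/A; 19:A/T; 21:T/C; 22:C/G; 25:T/C; 27:G/A.
There are 11 differences over 29 sites, so p = 11/29 = 0.3793.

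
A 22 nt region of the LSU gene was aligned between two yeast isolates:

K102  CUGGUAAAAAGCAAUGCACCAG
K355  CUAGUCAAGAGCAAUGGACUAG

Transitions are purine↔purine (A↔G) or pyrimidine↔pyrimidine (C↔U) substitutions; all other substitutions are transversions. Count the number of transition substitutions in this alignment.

Mismatches occur at site 3 (G/A, transition), site 6 (A/C, transversion), site 9 (A/G, transition), site 17 (C/G, transversion), site 20 (C/U, transition).
Of the 5 differences, 3 transitions and 2 transversions, so the answer is 3.

3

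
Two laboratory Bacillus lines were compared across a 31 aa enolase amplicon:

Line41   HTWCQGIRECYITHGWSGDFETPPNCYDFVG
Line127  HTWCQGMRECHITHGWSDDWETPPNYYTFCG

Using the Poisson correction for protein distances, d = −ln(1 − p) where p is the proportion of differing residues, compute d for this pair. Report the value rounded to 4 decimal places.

0.2559

The sequences differ at positions 7 (I/M), 11 (Y/H), 18 (G/D), 20 (F/W), 26 (C/Y), 28 (D/T), 30 (V/C).
p = 7/31 = 0.225806.
d = −ln(1 − 0.225806) = −ln(0.774194) = 0.2559.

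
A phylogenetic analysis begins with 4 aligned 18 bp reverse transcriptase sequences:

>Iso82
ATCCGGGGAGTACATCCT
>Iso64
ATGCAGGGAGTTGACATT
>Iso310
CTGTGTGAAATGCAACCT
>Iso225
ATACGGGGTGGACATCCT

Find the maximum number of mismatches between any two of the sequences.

Pairwise Hamming distances:
  Iso82 vs Iso64: 7
  Iso82 vs Iso310: 8
  Iso82 vs Iso225: 3
  Iso64 vs Iso310: 11
  Iso64 vs Iso225: 9
  Iso310 vs Iso225: 10
The largest is 11, between Iso64 and Iso310.

11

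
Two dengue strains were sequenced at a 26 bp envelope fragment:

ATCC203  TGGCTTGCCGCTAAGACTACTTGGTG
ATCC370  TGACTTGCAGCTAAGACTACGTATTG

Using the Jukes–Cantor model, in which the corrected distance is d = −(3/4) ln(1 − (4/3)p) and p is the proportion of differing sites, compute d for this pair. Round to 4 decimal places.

Differing sites — 3:G/A; 9:C/A; 21:T/G; 23:G/A; 24:G/T.
p = 5/26 = 0.192308.
d = −0.75 · ln(1 − (4/3)·0.192308) = −0.75 · ln(0.743589) = −0.75 · (-0.296267) = 0.2222.

0.2222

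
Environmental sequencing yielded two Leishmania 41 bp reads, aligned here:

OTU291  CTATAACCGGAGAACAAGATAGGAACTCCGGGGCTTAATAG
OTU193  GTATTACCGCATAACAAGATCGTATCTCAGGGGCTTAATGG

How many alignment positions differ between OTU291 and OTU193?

9

Differing sites — 1:C/G; 5:A/T; 10:G/C; 12:G/T; 21:A/C; 23:G/T; 25:A/T; 29:C/A; 40:A/G.
That gives 9 mismatches out of 41 aligned sites, so the Hamming distance is 9.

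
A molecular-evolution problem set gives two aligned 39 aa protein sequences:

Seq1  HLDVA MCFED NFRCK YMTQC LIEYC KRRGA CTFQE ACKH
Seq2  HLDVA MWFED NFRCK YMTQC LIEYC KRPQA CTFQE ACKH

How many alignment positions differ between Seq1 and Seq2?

3

Differing sites — 7:C/W; 28:R/P; 29:G/Q.
That gives 3 mismatches out of 39 aligned sites, so the Hamming distance is 3.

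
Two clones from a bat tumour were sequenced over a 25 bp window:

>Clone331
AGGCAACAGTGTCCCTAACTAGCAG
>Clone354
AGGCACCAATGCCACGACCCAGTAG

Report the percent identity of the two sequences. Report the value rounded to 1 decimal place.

68.0%

The sequences differ at positions 6 (A/C), 9 (G/A), 12 (T/C), 14 (C/A), 16 (T/G), 18 (A/C), 20 (T/C), 23 (C/T).
17 of the 25 sites match, so the percent identity is 17/25 × 100 = 68.0%.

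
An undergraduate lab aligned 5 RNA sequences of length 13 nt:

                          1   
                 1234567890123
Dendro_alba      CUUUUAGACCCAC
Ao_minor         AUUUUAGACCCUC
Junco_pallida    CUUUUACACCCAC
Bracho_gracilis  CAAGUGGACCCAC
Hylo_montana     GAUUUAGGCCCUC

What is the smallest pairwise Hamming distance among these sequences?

1

Pairwise Hamming distances:
  Dendro_alba vs Ao_minor: 2
  Dendro_alba vs Junco_pallida: 1
  Dendro_alba vs Bracho_gracilis: 4
  Dendro_alba vs Hylo_montana: 4
  Ao_minor vs Junco_pallida: 3
  Ao_minor vs Bracho_gracilis: 6
  Ao_minor vs Hylo_montana: 3
  Junco_pallida vs Bracho_gracilis: 5
  Junco_pallida vs Hylo_montana: 5
  Bracho_gracilis vs Hylo_montana: 6
The smallest is 1, between Dendro_alba and Junco_pallida.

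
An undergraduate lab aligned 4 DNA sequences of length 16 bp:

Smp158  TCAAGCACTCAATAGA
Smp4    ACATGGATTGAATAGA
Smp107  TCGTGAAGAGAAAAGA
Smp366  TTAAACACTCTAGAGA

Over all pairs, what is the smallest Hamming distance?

4

Pairwise Hamming distances:
  Smp158 vs Smp4: 5
  Smp158 vs Smp107: 7
  Smp158 vs Smp366: 4
  Smp4 vs Smp107: 6
  Smp4 vs Smp366: 9
  Smp107 vs Smp366: 10
The smallest is 4, between Smp158 and Smp366.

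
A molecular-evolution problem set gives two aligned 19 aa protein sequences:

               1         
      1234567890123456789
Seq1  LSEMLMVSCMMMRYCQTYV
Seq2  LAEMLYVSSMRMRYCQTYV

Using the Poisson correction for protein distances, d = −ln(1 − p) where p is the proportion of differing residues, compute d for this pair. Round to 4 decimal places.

0.2364

The sequences differ at positions 2 (S/A), 6 (M/Y), 9 (C/S), 11 (M/R).
p = 4/19 = 0.210526.
d = −ln(1 − 0.210526) = −ln(0.789474) = 0.2364.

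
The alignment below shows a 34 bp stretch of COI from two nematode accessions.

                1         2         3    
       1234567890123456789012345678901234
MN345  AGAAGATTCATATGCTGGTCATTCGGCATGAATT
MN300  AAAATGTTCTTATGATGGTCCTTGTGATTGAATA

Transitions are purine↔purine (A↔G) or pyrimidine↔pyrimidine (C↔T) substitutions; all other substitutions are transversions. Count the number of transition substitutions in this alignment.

2

Differing sites — 2:G/A (Ti); 5:G/T (Tv); 6:A/G (Ti); 10:A/T (Tv); 15:C/A (Tv); 21:A/C (Tv); 24:C/G (Tv); 25:G/T (Tv); 27:C/A (Tv); 28:A/T (Tv); 34:T/A (Tv).
Of the 11 differences, 2 transitions and 9 transversions, so the answer is 2.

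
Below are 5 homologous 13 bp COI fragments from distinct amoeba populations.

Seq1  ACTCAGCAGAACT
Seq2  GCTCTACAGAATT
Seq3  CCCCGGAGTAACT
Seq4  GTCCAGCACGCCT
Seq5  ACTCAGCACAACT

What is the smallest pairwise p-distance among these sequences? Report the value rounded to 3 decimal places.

Pairwise Hamming distances:
  Seq1 vs Seq2: 4
  Seq1 vs Seq3: 6
  Seq1 vs Seq4: 6
  Seq1 vs Seq5: 1
  Seq2 vs Seq3: 8
  Seq2 vs Seq4: 8
  Seq2 vs Seq5: 5
  Seq3 vs Seq4: 8
  Seq3 vs Seq5: 6
  Seq4 vs Seq5: 5
The smallest is 1 mismatch, between Seq1 and Seq5; p = 1/13 = 0.077.

0.077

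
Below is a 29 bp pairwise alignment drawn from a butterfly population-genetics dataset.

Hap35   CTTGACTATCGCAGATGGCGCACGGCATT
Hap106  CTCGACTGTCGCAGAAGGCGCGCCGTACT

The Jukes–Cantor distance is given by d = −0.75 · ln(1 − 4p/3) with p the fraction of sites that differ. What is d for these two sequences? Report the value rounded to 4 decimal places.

The sequences differ at positions 3 (T/C), 8 (A/G), 16 (T/A), 22 (A/G), 24 (G/C), 26 (C/T), 28 (T/C).
p = 7/29 = 0.241379.
d = −0.75 · ln(1 − (4/3)·0.241379) = −0.75 · ln(0.678161) = −0.75 · (-0.388371) = 0.2913.

0.2913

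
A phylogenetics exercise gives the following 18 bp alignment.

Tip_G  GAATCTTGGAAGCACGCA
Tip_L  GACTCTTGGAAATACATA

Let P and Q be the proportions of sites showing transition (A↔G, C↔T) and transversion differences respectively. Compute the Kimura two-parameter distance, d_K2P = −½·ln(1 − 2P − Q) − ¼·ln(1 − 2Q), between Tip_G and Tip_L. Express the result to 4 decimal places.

0.3760

Mismatches occur at site 3 (A→C, transversion), site 12 (G→A, transition), site 13 (C→T, transition), site 16 (G→A, transition), site 17 (C→T, transition).
Of the 5 differences, 4 transitions and 1 transversion over 18 sites: P = 4/18 = 0.222222, Q = 1/18 = 0.055556.
d = −0.5·ln(0.500000) − 0.25·ln(0.888888) = −0.5·(-0.693147) − 0.25·(-0.117784) = 0.3760.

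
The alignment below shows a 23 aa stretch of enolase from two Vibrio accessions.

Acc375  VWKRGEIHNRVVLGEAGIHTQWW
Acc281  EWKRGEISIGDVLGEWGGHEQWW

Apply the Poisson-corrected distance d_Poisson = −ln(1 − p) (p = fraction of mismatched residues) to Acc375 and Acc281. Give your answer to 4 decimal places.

The sequences differ at positions 1 (V/E), 8 (H/S), 9 (N/I), 10 (R/G), 11 (V/D), 16 (A/W), 18 (I/G), 20 (T/E).
p = 8/23 = 0.347826.
d = −ln(1 − 0.347826) = −ln(0.652174) = 0.4274.

0.4274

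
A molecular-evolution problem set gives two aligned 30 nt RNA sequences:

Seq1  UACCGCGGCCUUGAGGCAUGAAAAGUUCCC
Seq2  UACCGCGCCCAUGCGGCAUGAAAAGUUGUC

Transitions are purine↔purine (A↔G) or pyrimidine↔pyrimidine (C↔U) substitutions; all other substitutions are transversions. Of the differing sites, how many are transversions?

4

Mismatches occur at site 8 (G↔C, transversion), site 11 (U↔A, transversion), site 14 (A↔C, transversion), site 28 (C↔G, transversion), site 29 (C↔U, transition).
Of the 5 differences, 1 transition and 4 transversions, so the answer is 4.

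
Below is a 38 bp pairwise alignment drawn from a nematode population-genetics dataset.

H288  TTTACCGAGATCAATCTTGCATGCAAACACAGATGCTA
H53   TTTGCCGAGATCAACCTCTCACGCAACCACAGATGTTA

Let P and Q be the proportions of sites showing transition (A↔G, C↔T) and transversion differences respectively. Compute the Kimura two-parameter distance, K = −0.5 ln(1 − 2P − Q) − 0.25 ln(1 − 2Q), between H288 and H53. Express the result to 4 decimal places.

0.2176

Mismatches occur at site 4 (A→G, transition), site 15 (T→C, transition), site 18 (T→C, transition), site 19 (G→T, transversion), site 22 (T→C, transition), site 27 (A→C, transversion), site 36 (C→T, transition).
Of the 7 differences, 5 transitions and 2 transversions over 38 sites: P = 5/38 = 0.131579, Q = 2/38 = 0.052632.
d = −0.5·ln(0.684210) − 0.25·ln(0.894736) = −0.5·(-0.379490) − 0.25·(-0.111227) = 0.2176.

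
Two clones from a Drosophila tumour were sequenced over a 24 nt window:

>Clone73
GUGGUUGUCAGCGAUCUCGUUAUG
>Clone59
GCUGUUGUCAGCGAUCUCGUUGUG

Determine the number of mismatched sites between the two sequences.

Mismatches occur at site 2 (U→C), site 3 (G→U), site 22 (A→G).
That gives 3 mismatches out of 24 aligned sites, so the Hamming distance is 3.

3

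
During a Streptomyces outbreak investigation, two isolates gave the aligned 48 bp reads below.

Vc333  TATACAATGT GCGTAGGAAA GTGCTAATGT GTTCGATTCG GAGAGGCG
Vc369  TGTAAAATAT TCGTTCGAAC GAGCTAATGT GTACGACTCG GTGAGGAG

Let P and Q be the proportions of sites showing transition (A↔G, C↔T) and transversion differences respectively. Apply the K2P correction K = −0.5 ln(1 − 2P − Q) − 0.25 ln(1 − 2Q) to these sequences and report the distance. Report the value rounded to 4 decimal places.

0.3048

The sequences differ at positions 2 (A/G, transition), 5 (C/A, transversion), 9 (G/A, transition), 11 (G/T, transversion), 15 (A/T, transversion), 16 (G/C, transversion), 20 (A/C, transversion), 22 (T/A, transversion), 33 (T/A, transversion), 37 (T/C, transition), 42 (A/T, transversion), 47 (C/A, transversion).
Of the 12 differences, 3 transitions and 9 transversions over 48 sites: P = 3/48 = 0.062500, Q = 9/48 = 0.187500.
d = −0.5·ln(0.687500) − 0.25·ln(0.625000) = −0.5·(-0.374693) − 0.25·(-0.470004) = 0.3048.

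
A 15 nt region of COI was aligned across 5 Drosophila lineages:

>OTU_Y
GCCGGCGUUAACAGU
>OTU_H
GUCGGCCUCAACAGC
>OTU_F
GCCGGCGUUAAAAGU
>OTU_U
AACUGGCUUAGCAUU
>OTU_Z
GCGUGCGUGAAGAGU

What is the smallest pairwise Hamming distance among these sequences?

Pairwise Hamming distances:
  OTU_Y vs OTU_H: 4
  OTU_Y vs OTU_F: 1
  OTU_Y vs OTU_U: 7
  OTU_Y vs OTU_Z: 4
  OTU_H vs OTU_F: 5
  OTU_H vs OTU_U: 8
  OTU_H vs OTU_Z: 7
  OTU_F vs OTU_U: 8
  OTU_F vs OTU_Z: 4
  OTU_U vs OTU_Z: 9
The smallest is 1, between OTU_Y and OTU_F.

1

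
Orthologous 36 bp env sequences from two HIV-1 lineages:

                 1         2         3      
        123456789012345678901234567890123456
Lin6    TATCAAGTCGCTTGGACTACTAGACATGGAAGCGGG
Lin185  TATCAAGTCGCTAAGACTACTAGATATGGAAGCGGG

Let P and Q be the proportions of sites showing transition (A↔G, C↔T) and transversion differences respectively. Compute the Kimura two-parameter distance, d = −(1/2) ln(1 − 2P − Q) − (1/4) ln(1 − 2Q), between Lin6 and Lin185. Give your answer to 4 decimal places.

0.0891

Differing sites — 13:T/A (Tv); 14:G/A (Ti); 25:C/T (Ti).
Of the 3 differences, 2 transitions and 1 transversion over 36 sites: P = 2/36 = 0.055556, Q = 1/36 = 0.027778.
d = −0.5·ln(0.861110) − 0.25·ln(0.944444) = −0.5·(-0.149533) − 0.25·(-0.057159) = 0.0891.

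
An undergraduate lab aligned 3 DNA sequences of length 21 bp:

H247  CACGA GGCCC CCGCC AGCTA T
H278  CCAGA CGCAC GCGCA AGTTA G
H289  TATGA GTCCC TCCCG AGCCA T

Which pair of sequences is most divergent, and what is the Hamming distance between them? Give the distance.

12

Pairwise Hamming distances:
  H247 vs H278: 8
  H247 vs H289: 7
  H278 vs H289: 12
The largest is 12, between H278 and H289.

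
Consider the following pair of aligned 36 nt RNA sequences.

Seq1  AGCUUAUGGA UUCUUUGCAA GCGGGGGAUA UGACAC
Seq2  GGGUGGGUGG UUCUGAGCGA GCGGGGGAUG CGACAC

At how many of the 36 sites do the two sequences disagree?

Differing sites — 1:A/G; 3:C/G; 5:U/G; 6:A/G; 7:U/G; 8:G/U; 10:A/G; 15:U/G; 16:U/A; 19:A/G; 30:A/G; 31:U/C.
That gives 12 mismatches out of 36 aligned sites, so the Hamming distance is 12.

12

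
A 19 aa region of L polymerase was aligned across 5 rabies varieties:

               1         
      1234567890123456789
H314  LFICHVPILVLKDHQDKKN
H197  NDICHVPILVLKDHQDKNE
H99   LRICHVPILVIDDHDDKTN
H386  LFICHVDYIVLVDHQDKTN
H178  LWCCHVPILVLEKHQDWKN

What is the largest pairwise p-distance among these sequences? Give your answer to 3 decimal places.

Pairwise Hamming distances:
  H314 vs H197: 4
  H314 vs H99: 5
  H314 vs H386: 5
  H314 vs H178: 5
  H197 vs H99: 7
  H197 vs H386: 8
  H197 vs H178: 8
  H99 vs H386: 7
  H99 vs H178: 8
  H386 vs H178: 9
The largest is 9 mismatches, between H386 and H178; p = 9/19 = 0.474.

0.474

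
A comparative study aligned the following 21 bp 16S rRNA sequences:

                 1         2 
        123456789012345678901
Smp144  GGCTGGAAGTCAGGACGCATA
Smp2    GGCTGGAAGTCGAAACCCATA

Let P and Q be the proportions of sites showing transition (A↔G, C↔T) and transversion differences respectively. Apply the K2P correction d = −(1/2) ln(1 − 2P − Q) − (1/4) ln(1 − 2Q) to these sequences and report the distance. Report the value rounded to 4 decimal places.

0.2278

The sequences differ at positions 12 (A/G, transition), 13 (G/A, transition), 14 (G/A, transition), 17 (G/C, transversion).
Of the 4 differences, 3 transitions and 1 transversion over 21 sites: P = 3/21 = 0.142857, Q = 1/21 = 0.047619.
d = −0.5·ln(0.666667) − 0.25·ln(0.904762) = −0.5·(-0.405465) − 0.25·(-0.100083) = 0.2278.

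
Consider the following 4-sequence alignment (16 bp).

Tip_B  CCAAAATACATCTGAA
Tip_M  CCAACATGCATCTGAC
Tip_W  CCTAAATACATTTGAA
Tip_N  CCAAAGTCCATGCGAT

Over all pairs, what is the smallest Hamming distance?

2

Pairwise Hamming distances:
  Tip_B vs Tip_M: 3
  Tip_B vs Tip_W: 2
  Tip_B vs Tip_N: 5
  Tip_M vs Tip_W: 5
  Tip_M vs Tip_N: 6
  Tip_W vs Tip_N: 6
The smallest is 2, between Tip_B and Tip_W.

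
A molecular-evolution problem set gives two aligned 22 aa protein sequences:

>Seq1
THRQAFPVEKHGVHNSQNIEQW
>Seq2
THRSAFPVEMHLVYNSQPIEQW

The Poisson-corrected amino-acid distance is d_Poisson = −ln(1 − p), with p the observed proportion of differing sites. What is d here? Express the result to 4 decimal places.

Differing sites — 4:Q/S; 10:K/M; 12:G/L; 14:H/Y; 18:N/P.
p = 5/22 = 0.227273.
d = −ln(1 − 0.227273) = −ln(0.772727) = 0.2578.

0.2578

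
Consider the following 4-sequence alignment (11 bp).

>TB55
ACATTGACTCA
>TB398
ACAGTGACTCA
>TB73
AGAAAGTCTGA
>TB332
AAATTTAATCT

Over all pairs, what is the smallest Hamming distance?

Pairwise Hamming distances:
  TB55 vs TB398: 1
  TB55 vs TB73: 5
  TB55 vs TB332: 4
  TB398 vs TB73: 5
  TB398 vs TB332: 5
  TB73 vs TB332: 8
The smallest is 1, between TB55 and TB398.

1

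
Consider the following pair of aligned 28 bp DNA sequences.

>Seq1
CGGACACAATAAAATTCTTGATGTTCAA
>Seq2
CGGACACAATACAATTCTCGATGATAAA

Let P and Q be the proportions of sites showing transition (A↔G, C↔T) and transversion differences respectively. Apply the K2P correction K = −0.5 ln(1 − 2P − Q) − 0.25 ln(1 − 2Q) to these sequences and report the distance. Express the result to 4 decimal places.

0.1586

Differing sites — 12:A/C (Tv); 19:T/C (Ti); 24:T/A (Tv); 26:C/A (Tv).
Of the 4 differences, 1 transition and 3 transversions over 28 sites: P = 1/28 = 0.035714, Q = 3/28 = 0.107143.
d = −0.5·ln(0.821429) − 0.25·ln(0.785714) = −0.5·(-0.196710) − 0.25·(-0.241162) = 0.1586.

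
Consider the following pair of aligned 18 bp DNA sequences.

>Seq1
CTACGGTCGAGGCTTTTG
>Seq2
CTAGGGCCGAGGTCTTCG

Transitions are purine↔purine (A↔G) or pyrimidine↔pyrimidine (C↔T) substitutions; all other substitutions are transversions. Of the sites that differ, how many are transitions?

The sequences differ at positions 4 (C/G, transversion), 7 (T/C, transition), 13 (C/T, transition), 14 (T/C, transition), 17 (T/C, transition).
Of the 5 differences, 4 transitions and 1 transversion, so the answer is 4.

4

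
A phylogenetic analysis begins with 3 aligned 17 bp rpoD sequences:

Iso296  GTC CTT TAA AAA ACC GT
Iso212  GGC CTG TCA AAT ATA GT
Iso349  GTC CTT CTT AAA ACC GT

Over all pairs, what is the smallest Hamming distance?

3

Pairwise Hamming distances:
  Iso296 vs Iso212: 6
  Iso296 vs Iso349: 3
  Iso212 vs Iso349: 8
The smallest is 3, between Iso296 and Iso349.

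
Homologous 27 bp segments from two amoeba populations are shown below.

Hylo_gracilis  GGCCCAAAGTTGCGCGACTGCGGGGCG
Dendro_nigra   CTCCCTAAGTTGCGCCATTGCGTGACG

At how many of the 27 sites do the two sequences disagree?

7

The sequences differ at positions 1 (G/C), 2 (G/T), 6 (A/T), 16 (G/C), 18 (C/T), 23 (G/T), 25 (G/A).
That gives 7 mismatches out of 27 aligned sites, so the Hamming distance is 7.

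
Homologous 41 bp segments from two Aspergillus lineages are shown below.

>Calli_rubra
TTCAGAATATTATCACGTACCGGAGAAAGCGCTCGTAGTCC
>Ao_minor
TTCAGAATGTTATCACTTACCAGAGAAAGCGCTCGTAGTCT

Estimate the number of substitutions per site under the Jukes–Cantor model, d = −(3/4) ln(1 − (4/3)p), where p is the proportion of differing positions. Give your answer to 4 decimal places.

Differing sites — 9:A/G; 17:G/T; 22:G/A; 41:C/T.
p = 4/41 = 0.097561.
d = −0.75 · ln(1 − (4/3)·0.097561) = −0.75 · ln(0.869919) = −0.75 · (-0.139355) = 0.1045.

0.1045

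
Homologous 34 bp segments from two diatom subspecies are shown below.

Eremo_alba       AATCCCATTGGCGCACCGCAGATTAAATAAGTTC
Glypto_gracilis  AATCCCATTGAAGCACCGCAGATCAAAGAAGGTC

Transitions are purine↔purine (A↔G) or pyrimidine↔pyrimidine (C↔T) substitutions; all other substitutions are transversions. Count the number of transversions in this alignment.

The sequences differ at positions 11 (G/A, transition), 12 (C/A, transversion), 24 (T/C, transition), 28 (T/G, transversion), 32 (T/G, transversion).
Of the 5 differences, 2 transitions and 3 transversions, so the answer is 3.

3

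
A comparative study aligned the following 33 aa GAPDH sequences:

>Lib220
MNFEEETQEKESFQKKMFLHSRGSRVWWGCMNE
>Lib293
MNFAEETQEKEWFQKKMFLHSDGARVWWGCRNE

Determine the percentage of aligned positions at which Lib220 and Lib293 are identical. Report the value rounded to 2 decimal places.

84.85%

Differing sites — 4:E/A; 12:S/W; 22:R/D; 24:S/A; 31:M/R.
28 of the 33 sites match, so the percent identity is 28/33 × 100 = 84.85%.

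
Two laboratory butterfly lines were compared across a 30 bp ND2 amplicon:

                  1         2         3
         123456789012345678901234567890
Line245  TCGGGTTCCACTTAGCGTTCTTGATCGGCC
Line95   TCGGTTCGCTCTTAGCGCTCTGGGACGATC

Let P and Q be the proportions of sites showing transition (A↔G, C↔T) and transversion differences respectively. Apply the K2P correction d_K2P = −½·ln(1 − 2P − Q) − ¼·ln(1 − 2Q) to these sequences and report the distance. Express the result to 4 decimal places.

0.4479

The sequences differ at positions 5 (G/T, transversion), 7 (T/C, transition), 8 (C/G, transversion), 10 (A/T, transversion), 18 (T/C, transition), 22 (T/G, transversion), 24 (A/G, transition), 25 (T/A, transversion), 28 (G/A, transition), 29 (C/T, transition).
Of the 10 differences, 5 transitions and 5 transversions over 30 sites: P = 5/30 = 0.166667, Q = 5/30 = 0.166667.
d = −0.5·ln(0.499999) − 0.25·ln(0.666666) = −0.5·(-0.693149) − 0.25·(-0.405466) = 0.4479.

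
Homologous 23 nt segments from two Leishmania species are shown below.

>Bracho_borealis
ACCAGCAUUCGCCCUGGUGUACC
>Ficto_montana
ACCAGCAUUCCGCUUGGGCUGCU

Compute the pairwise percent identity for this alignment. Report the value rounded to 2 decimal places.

The sequences differ at positions 11 (G/C), 12 (C/G), 14 (C/U), 18 (U/G), 19 (G/C), 21 (A/G), 23 (C/U).
16 of the 23 sites match, so the percent identity is 16/23 × 100 = 69.57%.

69.57%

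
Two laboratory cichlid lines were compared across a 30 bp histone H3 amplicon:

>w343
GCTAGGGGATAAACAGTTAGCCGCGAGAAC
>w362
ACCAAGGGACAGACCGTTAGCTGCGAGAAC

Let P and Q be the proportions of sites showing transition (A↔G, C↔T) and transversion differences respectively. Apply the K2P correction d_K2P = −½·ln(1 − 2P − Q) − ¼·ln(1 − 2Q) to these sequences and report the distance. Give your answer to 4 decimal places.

0.3012

Mismatches occur at site 1 (G↔A, transition), site 3 (T↔C, transition), site 5 (G↔A, transition), site 10 (T↔C, transition), site 12 (A↔G, transition), site 15 (A↔C, transversion), site 22 (C↔T, transition).
Of the 7 differences, 6 transitions and 1 transversion over 30 sites: P = 6/30 = 0.200000, Q = 1/30 = 0.033333.
d = −0.5·ln(0.566667) − 0.25·ln(0.933334) = −0.5·(-0.567983) − 0.25·(-0.068992) = 0.3012.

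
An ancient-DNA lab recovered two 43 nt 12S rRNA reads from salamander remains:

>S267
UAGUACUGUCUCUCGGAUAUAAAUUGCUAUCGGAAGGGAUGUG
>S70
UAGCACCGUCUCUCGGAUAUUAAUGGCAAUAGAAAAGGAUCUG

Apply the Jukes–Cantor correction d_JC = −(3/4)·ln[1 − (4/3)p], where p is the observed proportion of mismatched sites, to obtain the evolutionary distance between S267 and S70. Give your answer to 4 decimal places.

0.2454

The sequences differ at positions 4 (U/C), 7 (U/C), 21 (A/U), 25 (U/G), 28 (U/A), 31 (C/A), 33 (G/A), 36 (G/A), 41 (G/C).
p = 9/43 = 0.209302.
d = −0.75 · ln(1 − (4/3)·0.209302) = −0.75 · ln(0.720931) = −0.75 · (-0.327212) = 0.2454.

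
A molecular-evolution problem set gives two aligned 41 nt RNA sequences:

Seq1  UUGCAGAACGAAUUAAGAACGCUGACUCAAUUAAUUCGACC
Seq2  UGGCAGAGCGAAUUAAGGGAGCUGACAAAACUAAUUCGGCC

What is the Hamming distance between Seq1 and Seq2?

Differing sites — 2:U/G; 8:A/G; 18:A/G; 19:A/G; 20:C/A; 27:U/A; 28:C/A; 31:U/C; 39:A/G.
That gives 9 mismatches out of 41 aligned sites, so the Hamming distance is 9.

9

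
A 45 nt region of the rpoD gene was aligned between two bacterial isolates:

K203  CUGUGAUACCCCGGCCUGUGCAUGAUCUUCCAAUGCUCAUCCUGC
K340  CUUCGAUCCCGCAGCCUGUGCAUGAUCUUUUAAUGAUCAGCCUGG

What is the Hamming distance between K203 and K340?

Differing sites — 3:G/U; 4:U/C; 8:A/C; 11:C/G; 13:G/A; 30:C/U; 31:C/U; 36:C/A; 40:U/G; 45:C/G.
That gives 10 mismatches out of 45 aligned sites, so the Hamming distance is 10.

10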